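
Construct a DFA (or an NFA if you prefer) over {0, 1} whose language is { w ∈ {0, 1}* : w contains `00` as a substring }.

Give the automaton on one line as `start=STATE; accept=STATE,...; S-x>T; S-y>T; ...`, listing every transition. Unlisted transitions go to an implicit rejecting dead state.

start=A; accept=C; A-0>B; A-1>A; B-0>C; B-1>A; C-0>C; C-1>C

Track how much of `00` has been matched so far: state A is no progress, C is the absorbing accept state reached once `00` has occurred. Intermediate states record partial matches; on a mismatch, fall back to the longest reusable overlap.
3 states suffice.
       0  1 
>  A   B  A 
   B   C  A 
 * C   C  C 
(> = start, * = accepting)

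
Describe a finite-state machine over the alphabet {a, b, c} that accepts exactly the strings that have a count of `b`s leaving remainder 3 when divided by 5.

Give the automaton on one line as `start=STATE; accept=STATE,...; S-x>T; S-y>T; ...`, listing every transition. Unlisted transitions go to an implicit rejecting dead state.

Keep the running count of `b`s modulo 5: each `b` advances along the cycle S0 → S1 → S2 → S3 → S4 → S0 while other symbols loop. Accept at S3.
A 5-state machine:
        a   b   c  
>  S0   S0  S1  S0 
   S1   S1  S2  S1 
   S2   S2  S3  S2 
 * S3   S3  S4  S3 
   S4   S4  S0  S4 
(> = start, * = accepting)

start=S0; accept=S3; S0-a>S0; S0-b>S1; S0-c>S0; S1-a>S1; S1-b>S2; S1-c>S1; S2-a>S2; S2-b>S3; S2-c>S2; S3-a>S3; S3-b>S4; S3-c>S3; S4-a>S4; S4-b>S0; S4-c>S4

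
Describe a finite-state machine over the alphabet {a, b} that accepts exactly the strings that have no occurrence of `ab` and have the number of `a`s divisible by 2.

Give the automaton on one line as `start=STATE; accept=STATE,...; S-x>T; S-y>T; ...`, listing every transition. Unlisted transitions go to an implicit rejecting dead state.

start=q0; accept=q0,q2; q0-a>q1; q0-b>q0; q1-a>q2; q1-b>q3; q2-a>q1; q2-b>q3; q3-a>q3; q3-b>q3

Handle the two conditions separately and then intersect. The first has 3 states tracking partial matches of the forbidden pattern `ab`; the second has 2 states tracking the count of `a`s modulo 2. A product state is a pair (one from each), accepting exactly when both do. Equivalent product states are then merged.
With 4 states:
        a   b  
>* q0   q1  q0 
   q1   q2  q3 
 * q2   q1  q3 
   q3   q3  q3 
(> = start, * = accepting)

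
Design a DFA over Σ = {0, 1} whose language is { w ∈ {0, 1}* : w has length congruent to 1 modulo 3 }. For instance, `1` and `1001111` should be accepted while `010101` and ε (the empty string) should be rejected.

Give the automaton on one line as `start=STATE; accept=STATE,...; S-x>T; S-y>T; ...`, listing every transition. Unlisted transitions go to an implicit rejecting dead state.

start=q0; accept=q1; q0-0>q1; q0-1>q1; q1-0>q2; q1-1>q2; q2-0>q0; q2-1>q0

Only the length mod 3 matters, so use a 3-cycle: from any state, every input symbol moves to the next state, wrapping q2 back to q0. Mark q1 accepting.
3 states suffice.
        0   1  
>  q0   q1  q1 
 * q1   q2  q2 
   q2   q0  q0 
(> = start, * = accepting)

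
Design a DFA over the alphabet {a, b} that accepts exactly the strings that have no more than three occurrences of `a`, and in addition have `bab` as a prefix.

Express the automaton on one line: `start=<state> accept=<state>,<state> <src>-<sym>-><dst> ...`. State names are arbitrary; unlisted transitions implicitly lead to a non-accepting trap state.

Run two small machines in parallel and take their product. One (5 states) tracks the count of `a`s, saturating at 4; the other (5 states) tracks whether the input so far still matches the prefix `bab`. Each combined state is a pair, one component from each; accept when both components accept. Minimizing collapses redundant product states.
7 states suffice.
        a   b  
>  S0   S1  S2 
   S1   S1  S1 
   S2   S3  S1 
   S3   S1  S4 
 * S4   S5  S4 
 * S5   S6  S5 
 * S6   S1  S6 
(> = start, * = accepting)

start=S0 accept=S4,S5,S6 S0-a->S1 S0-b->S2 S1-a->S1 S1-b->S1 S2-a->S3 S2-b->S1 S3-a->S1 S3-b->S4 S4-a->S5 S4-b->S4 S5-a->S6 S5-b->S5 S6-a->S1 S6-b->S6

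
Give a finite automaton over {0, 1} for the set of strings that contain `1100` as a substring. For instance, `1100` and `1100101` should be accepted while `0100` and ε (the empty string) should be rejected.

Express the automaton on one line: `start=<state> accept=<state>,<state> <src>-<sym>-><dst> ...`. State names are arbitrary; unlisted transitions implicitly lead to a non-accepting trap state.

start=s0 accept=s4 s0-0->s0 s0-1->s1 s1-0->s0 s1-1->s2 s2-0->s3 s2-1->s2 s3-0->s4 s3-1->s1 s4-0->s4 s4-1->s4

Track how much of `1100` has been matched so far: state s0 is no progress, s4 is the absorbing accept state reached once `1100` has occurred. Intermediate states record partial matches; on a mismatch, fall back to the longest reusable overlap.
5 states suffice.
        0   1  
>  s0   s0  s1 
   s1   s0  s2 
   s2   s3  s2 
   s3   s4  s1 
 * s4   s4  s4 
(> = start, * = accepting)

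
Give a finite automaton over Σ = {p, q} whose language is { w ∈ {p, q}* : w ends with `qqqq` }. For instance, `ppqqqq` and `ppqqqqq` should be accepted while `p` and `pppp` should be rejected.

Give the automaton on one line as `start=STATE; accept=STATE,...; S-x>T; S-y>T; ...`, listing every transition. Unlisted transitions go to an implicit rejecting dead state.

start=s0; accept=s4; s0-p>s0; s0-q>s1; s1-p>s0; s1-q>s2; s2-p>s0; s2-q>s3; s3-p>s0; s3-q>s4; s4-p>s0; s4-q>s4

Remember how much of `qqqq` the current input suffix matches. State s0 means no match yet; s1 means the last symbol is `q`; s2 means the last 2 symbols are `qq`; s3 means the last 3 symbols are `qqq`; s4 means the last 4 symbols are `qqqq`. Only s4 accepts. On a mismatch, fall back to the longest proper suffix that is still a prefix of `qqqq`.
A 5-state machine:
        p   q  
>  s0   s0  s1 
   s1   s0  s2 
   s2   s0  s3 
   s3   s0  s4 
 * s4   s0  s4 
(> = start, * = accepting)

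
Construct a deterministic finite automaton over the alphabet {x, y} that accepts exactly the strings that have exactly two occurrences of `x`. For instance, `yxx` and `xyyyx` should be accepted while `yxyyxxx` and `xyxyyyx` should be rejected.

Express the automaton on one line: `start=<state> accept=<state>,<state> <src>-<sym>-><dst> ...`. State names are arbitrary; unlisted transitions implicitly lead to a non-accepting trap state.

start=S0 accept=S2 S0-x->S1 S0-y->S0 S1-x->S2 S1-y->S1 S2-x->S3 S2-y->S2 S3-x->S3 S3-y->S3

Count `x`s, saturating at 3: states S0 through S2 mean 0 through 2 `x`s seen; S3 means more than 2. Each `x` increments (capped at S3); other symbols loop. Accept from {S2}.
4 states suffice.
        x   y  
>  S0   S1  S0 
   S1   S2  S1 
 * S2   S3  S2 
   S3   S3  S3 
(> = start, * = accepting)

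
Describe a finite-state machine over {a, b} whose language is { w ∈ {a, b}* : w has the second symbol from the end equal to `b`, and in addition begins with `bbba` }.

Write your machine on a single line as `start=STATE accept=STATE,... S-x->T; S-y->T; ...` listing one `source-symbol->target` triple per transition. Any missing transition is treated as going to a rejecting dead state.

start=q0; accept=q9,q12; q0-a->q1; q0-b->q2; q1-a->q3; q1-b->q4; q2-a->q5; q2-b->q6; q3-a->q3; q3-b->q4; q4-a->q5; q4-b->q7; q5-a->q3; q5-b->q4; q6-a->q5; q6-b->q8; q7-a->q5; q7-b->q7; q8-a->q9; q8-b->q7; q9-a->q10; q9-b->q11; q10-a->q10; q10-b->q11; q11-a->q9; q11-b->q12; q12-a->q9; q12-b->q12

Run two small machines in parallel and take their product. The first has 7 states tracking the last 2 symbols read; the second has 6 states tracking whether the input so far still matches the prefix `bbba`. A product state is a pair (one from each), accepting exactly when both do.
A 13-state machine:
          a    b  
>  q0     q1   q2 
   q1     q3   q4 
   q2     q5   q6 
   q3     q3   q4 
   q4     q5   q7 
   q5     q3   q4 
   q6     q5   q8 
   q7     q5   q7 
   q8     q9   q7 
 * q9    q10  q11 
   q10   q10  q11 
   q11    q9  q12 
 * q12    q9  q12 
(> = start, * = accepting)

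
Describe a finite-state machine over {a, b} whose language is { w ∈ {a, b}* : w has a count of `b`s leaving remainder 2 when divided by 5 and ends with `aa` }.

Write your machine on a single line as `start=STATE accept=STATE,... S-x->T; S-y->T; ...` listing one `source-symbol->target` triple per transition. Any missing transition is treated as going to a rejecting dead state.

start=q0; accept=q5; q0-a->q0; q0-b->q1; q1-a->q1; q1-b->q2; q2-a->q3; q2-b->q4; q3-a->q5; q3-b->q4; q4-a->q4; q4-b->q6; q5-a->q5; q5-b->q4; q6-a->q6; q6-b->q0

Run two small machines in parallel and take their product. The first has 5 states tracking the count of `b`s modulo 5; the second has 3 states tracking how much of the suffix `aa` has currently been matched. A product state is a pair (one from each), accepting exactly when both do. Minimizing collapses redundant product states.
7 states suffice.
        a   b  
>  q0   q0  q1 
   q1   q1  q2 
   q2   q3  q4 
   q3   q5  q4 
   q4   q4  q6 
 * q5   q5  q4 
   q6   q6  q0 
(> = start, * = accepting)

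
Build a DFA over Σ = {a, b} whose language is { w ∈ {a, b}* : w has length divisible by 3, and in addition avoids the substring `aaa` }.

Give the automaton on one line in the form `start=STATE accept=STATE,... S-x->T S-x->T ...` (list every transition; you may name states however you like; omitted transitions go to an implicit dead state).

start=q0 accept=q0,q7,q8 q0-a->q1 q0-b->q2 q1-a->q3 q1-b->q4 q2-a->q5 q2-b->q4 q3-a->q6 q3-b->q0 q4-a->q7 q4-b->q0 q5-a->q8 q5-b->q0 q6-a->q6 q6-b->q6 q7-a->q9 q7-b->q2 q8-a->q6 q8-b->q2 q9-a->q6 q9-b->q4

Build one automaton per condition and run them in lockstep. The first has 3 states tracking the input length modulo 3; the second has 4 states tracking partial matches of the forbidden pattern `aaa`. A product state is a pair (one from each), accepting exactly when both do. Minimizing collapses redundant product states.
        a   b  
>* q0   q1  q2 
   q1   q3  q4 
   q2   q5  q4 
   q3   q6  q0 
   q4   q7  q0 
   q5   q8  q0 
   q6   q6  q6 
 * q7   q9  q2 
 * q8   q6  q2 
   q9   q6  q4 
(> = start, * = accepting)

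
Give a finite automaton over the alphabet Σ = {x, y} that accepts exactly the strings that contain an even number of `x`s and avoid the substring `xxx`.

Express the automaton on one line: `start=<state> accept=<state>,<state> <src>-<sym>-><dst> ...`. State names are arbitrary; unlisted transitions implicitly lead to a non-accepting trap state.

start=q0 accept=q0,q2,q5 q0-x->q1 q0-y->q0 q1-x->q2 q1-y->q3 q2-x->q4 q2-y->q0 q3-x->q5 q3-y->q3 q4-x->q6 q4-y->q4 q5-x->q7 q5-y->q0 q6-x->q4 q6-y->q6 q7-x->q6 q7-y->q3

Handle the two conditions separately and then intersect. One (2 states) tracks the count of `x`s modulo 2; the other (4 states) tracks partial matches of the forbidden pattern `xxx`. Each combined state is a pair, one component from each; accept when both components accept.
An 8-state machine:
        x   y  
>* q0   q1  q0 
   q1   q2  q3 
 * q2   q4  q0 
   q3   q5  q3 
   q4   q6  q4 
 * q5   q7  q0 
   q6   q4  q6 
   q7   q6  q3 
(> = start, * = accepting)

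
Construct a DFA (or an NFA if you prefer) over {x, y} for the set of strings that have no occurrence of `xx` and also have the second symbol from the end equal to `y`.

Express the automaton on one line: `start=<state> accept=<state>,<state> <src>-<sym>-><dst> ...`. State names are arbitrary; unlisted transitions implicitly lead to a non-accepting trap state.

Run two small machines in parallel and take their product. The first has 3 states tracking partial matches of the forbidden pattern `xx`; the second has 7 states tracking the last 2 symbols read. A product state is a pair (one from each), accepting exactly when both do.
A 10-state machine:
       x  y 
>  A   B  C 
   B   D  E 
   C   F  G 
   D   D  H 
   E   F  G 
 * F   D  E 
 * G   F  G 
   H   I  J 
   I   D  H 
   J   I  J 
(> = start, * = accepting)

start=A accept=F,G A-x->B A-y->C B-x->D B-y->E C-x->F C-y->G D-x->D D-y->H E-x->F E-y->G F-x->D F-y->E G-x->F G-y->G H-x->I H-y->J I-x->D I-y->H J-x->I J-y->J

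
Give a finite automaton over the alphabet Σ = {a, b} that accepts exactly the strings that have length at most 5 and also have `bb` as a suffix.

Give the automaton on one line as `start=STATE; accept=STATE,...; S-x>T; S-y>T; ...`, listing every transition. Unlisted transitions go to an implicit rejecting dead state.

start=q0; accept=q5,q8,q11,q14; q0-a>q1; q0-b>q2; q1-a>q3; q1-b>q4; q2-a>q3; q2-b>q5; q3-a>q6; q3-b>q7; q4-a>q6; q4-b>q8; q5-a>q6; q5-b>q8; q6-a>q9; q6-b>q10; q7-a>q9; q7-b>q11; q8-a>q9; q8-b>q11; q9-a>q12; q9-b>q13; q10-a>q12; q10-b>q14; q11-a>q12; q11-b>q14; q12-a>q15; q12-b>q16; q13-a>q15; q13-b>q17; q14-a>q15; q14-b>q17; q15-a>q15; q15-b>q16; q16-a>q15; q16-b>q17; q17-a>q15; q17-b>q17

Handle the two conditions separately and then intersect. The first has 7 states tracking the input length, saturating at 6; the second has 3 states tracking how much of the suffix `bb` has currently been matched. A product state is a pair (one from each), accepting exactly when both do.
An 18-state machine:
          a    b  
>  q0     q1   q2 
   q1     q3   q4 
   q2     q3   q5 
   q3     q6   q7 
   q4     q6   q8 
 * q5     q6   q8 
   q6     q9  q10 
   q7     q9  q11 
 * q8     q9  q11 
   q9    q12  q13 
   q10   q12  q14 
 * q11   q12  q14 
   q12   q15  q16 
   q13   q15  q17 
 * q14   q15  q17 
   q15   q15  q16 
   q16   q15  q17 
   q17   q15  q17 
(> = start, * = accepting)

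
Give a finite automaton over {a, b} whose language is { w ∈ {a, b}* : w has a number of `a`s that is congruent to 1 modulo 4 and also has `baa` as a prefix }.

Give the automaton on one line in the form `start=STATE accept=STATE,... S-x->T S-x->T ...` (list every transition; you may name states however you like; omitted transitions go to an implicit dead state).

Handle the two conditions separately and then intersect. The first has 4 states tracking the count of `a`s modulo 4; the second has 5 states tracking whether the input so far still matches the prefix `baa`. A product state is a pair (one from each), accepting exactly when both do.
          a    b  
>  s0     s1   s2 
   s1     s3   s1 
   s2     s4   s5 
   s3     s6   s3 
   s4     s7   s1 
   s5     s1   s5 
   s6     s5   s6 
   s7     s8   s7 
   s8     s9   s8 
   s9    s10   s9 
 * s10    s7  s10 
(> = start, * = accepting)

start=s0 accept=s10 s0-a->s1 s0-b->s2 s1-a->s3 s1-b->s1 s2-a->s4 s2-b->s5 s3-a->s6 s3-b->s3 s4-a->s7 s4-b->s1 s5-a->s1 s5-b->s5 s6-a->s5 s6-b->s6 s7-a->s8 s7-b->s7 s8-a->s9 s8-b->s8 s9-a->s10 s9-b->s9 s10-a->s7 s10-b->s10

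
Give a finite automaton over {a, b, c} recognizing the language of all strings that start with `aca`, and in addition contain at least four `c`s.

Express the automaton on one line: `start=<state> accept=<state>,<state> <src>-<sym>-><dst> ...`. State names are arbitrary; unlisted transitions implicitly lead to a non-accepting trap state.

start=s0 accept=s7 s0-a->s1 s0-b->s2 s0-c->s2 s1-a->s2 s1-b->s2 s1-c->s3 s2-a->s2 s2-b->s2 s2-c->s2 s3-a->s4 s3-b->s2 s3-c->s2 s4-a->s4 s4-b->s4 s4-c->s5 s5-a->s5 s5-b->s5 s5-c->s6 s6-a->s6 s6-b->s6 s6-c->s7 s7-a->s7 s7-b->s7 s7-c->s7

Handle the two conditions separately and then intersect. One (5 states) tracks whether the input so far still matches the prefix `aca`; the other (6 states) tracks the count of `c`s, saturating at 5. Each combined state is a pair, one component from each; accept when both components accept. Minimizing collapses redundant product states.
An 8-state machine:
        a   b   c  
>  s0   s1  s2  s2 
   s1   s2  s2  s3 
   s2   s2  s2  s2 
   s3   s4  s2  s2 
   s4   s4  s4  s5 
   s5   s5  s5  s6 
   s6   s6  s6  s7 
 * s7   s7  s7  s7 
(> = start, * = accepting)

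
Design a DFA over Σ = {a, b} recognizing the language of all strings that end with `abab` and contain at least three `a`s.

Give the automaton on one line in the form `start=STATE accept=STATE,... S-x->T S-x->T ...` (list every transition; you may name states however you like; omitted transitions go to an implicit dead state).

start=S0 accept=S5 S0-a->S1 S0-b->S0 S1-a->S2 S1-b->S1 S2-a->S2 S2-b->S3 S3-a->S4 S3-b->S1 S4-a->S2 S4-b->S5 S5-a->S4 S5-b->S1

Run two small machines in parallel and take their product. One (5 states) tracks how much of the suffix `abab` has currently been matched; the other (5 states) tracks the count of `a`s, saturating at 4. Each combined state is a pair, one component from each; accept when both components accept. Equivalent product states are then merged.
        a   b  
>  S0   S1  S0 
   S1   S2  S1 
   S2   S2  S3 
   S3   S4  S1 
   S4   S2  S5 
 * S5   S4  S1 
(> = start, * = accepting)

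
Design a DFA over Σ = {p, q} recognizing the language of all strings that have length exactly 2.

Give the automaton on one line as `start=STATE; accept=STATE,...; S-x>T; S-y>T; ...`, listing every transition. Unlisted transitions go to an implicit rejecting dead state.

We only need to distinguish lengths 0, 1, …, 2, and '>2'. Chain A → B → C → D on every symbol, with D looping. Accepting states: {C}.
With 4 states:
       p  q 
>  A   B  B 
   B   C  C 
 * C   D  D 
   D   D  D 
(> = start, * = accepting)

start=A; accept=C; A-p>B; A-q>B; B-p>C; B-q>C; C-p>D; C-q>D; D-p>D; D-q>D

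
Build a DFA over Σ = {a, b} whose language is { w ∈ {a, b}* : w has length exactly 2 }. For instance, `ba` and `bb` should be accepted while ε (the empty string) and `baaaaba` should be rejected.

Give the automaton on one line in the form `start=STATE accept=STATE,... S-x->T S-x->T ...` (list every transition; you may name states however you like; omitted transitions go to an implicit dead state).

start=q0 accept=q2 q0-a->q1 q0-b->q1 q1-a->q2 q1-b->q2 q2-a->q3 q2-b->q3 q3-a->q3 q3-b->q3

We only need to distinguish lengths 0, 1, …, 2, and '>2'. Chain q0 → q1 → q2 → q3 on every symbol, with q3 looping. Accepting states: {q2}.
With 4 states:
        a   b  
>  q0   q1  q1 
   q1   q2  q2 
 * q2   q3  q3 
   q3   q3  q3 
(> = start, * = accepting)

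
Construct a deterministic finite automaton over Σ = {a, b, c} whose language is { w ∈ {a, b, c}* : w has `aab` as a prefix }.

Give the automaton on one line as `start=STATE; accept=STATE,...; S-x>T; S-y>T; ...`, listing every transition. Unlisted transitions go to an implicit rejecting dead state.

Check the first 3 symbols one by one: S0 through S2 record how many have matched `aab` so far; any wrong symbol goes to the dead state S4. After all 3 match we enter the accepting sink S3.
A 5-state machine:
        a   b   c  
>  S0   S1  S4  S4 
   S1   S2  S4  S4 
   S2   S4  S3  S4 
 * S3   S3  S3  S3 
   S4   S4  S4  S4 
(> = start, * = accepting)

start=S0; accept=S3; S0-a>S1; S0-b>S4; S0-c>S4; S1-a>S2; S1-b>S4; S1-c>S4; S2-a>S4; S2-b>S3; S2-c>S4; S3-a>S3; S3-b>S3; S3-c>S3; S4-a>S4; S4-b>S4; S4-c>S4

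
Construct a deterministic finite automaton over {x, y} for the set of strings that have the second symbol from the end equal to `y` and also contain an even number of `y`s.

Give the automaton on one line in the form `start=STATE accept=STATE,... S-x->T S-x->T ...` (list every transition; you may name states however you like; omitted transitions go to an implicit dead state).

start=q0 accept=q6,q9 q0-x->q1 q0-y->q2 q1-x->q3 q1-y->q4 q2-x->q5 q2-y->q6 q3-x->q3 q3-y->q4 q4-x->q5 q4-y->q6 q5-x->q7 q5-y->q8 q6-x->q9 q6-y->q10 q7-x->q7 q7-y->q8 q8-x->q9 q8-y->q10 q9-x->q3 q9-y->q4 q10-x->q5 q10-y->q6

Handle the two conditions separately and then intersect. The first has 7 states tracking the last 2 symbols read; the second has 2 states tracking the count of `y`s modulo 2. A product state is a pair (one from each), accepting exactly when both do.
With 11 states:
          x    y  
>  q0     q1   q2 
   q1     q3   q4 
   q2     q5   q6 
   q3     q3   q4 
   q4     q5   q6 
   q5     q7   q8 
 * q6     q9  q10 
   q7     q7   q8 
   q8     q9  q10 
 * q9     q3   q4 
   q10    q5   q6 
(> = start, * = accepting)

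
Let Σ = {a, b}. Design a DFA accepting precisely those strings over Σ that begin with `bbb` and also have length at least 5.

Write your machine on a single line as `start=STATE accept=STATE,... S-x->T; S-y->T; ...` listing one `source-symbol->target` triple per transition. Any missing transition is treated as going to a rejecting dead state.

start=S0; accept=S10,S12; S0-a->S1; S0-b->S2; S1-a->S3; S1-b->S3; S2-a->S3; S2-b->S4; S3-a->S5; S3-b->S5; S4-a->S5; S4-b->S6; S5-a->S7; S5-b->S7; S6-a->S8; S6-b->S8; S7-a->S9; S7-b->S9; S8-a->S10; S8-b->S10; S9-a->S11; S9-b->S11; S10-a->S12; S10-b->S12; S11-a->S11; S11-b->S11; S12-a->S12; S12-b->S12

Run two small machines in parallel and take their product. The first has 5 states tracking whether the input so far still matches the prefix `bbb`; the second has 7 states tracking the input length, saturating at 6. A product state is a pair (one from each), accepting exactly when both do.
          a    b  
>  S0     S1   S2 
   S1     S3   S3 
   S2     S3   S4 
   S3     S5   S5 
   S4     S5   S6 
   S5     S7   S7 
   S6     S8   S8 
   S7     S9   S9 
   S8    S10  S10 
   S9    S11  S11 
 * S10   S12  S12 
   S11   S11  S11 
 * S12   S12  S12 
(> = start, * = accepting)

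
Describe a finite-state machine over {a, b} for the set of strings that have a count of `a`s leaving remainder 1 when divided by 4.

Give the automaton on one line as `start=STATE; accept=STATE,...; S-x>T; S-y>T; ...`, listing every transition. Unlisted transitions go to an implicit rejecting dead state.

Keep the running count of `a`s modulo 4: each `a` advances along the cycle q0 → q1 → q2 → q3 → q0 while other symbols loop. Accept at q1.
A 4-state machine:
        a   b  
>  q0   q1  q0 
 * q1   q2  q1 
   q2   q3  q2 
   q3   q0  q3 
(> = start, * = accepting)

start=q0; accept=q1; q0-a>q1; q0-b>q0; q1-a>q2; q1-b>q1; q2-a>q3; q2-b>q2; q3-a>q0; q3-b>q3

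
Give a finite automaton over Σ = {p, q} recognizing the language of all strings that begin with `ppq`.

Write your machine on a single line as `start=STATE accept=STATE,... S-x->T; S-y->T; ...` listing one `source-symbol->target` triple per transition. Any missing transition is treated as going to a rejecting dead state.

start=S0; accept=S3; S0-p->S1; S0-q->S4; S1-p->S2; S1-q->S4; S2-p->S4; S2-q->S3; S3-p->S3; S3-q->S3; S4-p->S4; S4-q->S4

Check the first 3 symbols one by one: S0 through S2 record how many have matched `ppq` so far; any wrong symbol goes to the dead state S4. After all 3 match we enter the accepting sink S3.
A 5-state machine:
        p   q  
>  S0   S1  S4 
   S1   S2  S4 
   S2   S4  S3 
 * S3   S3  S3 
   S4   S4  S4 
(> = start, * = accepting)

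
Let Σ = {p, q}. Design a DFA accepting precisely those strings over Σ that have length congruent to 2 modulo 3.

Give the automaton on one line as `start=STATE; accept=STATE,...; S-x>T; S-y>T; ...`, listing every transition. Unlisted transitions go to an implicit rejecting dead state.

start=s0; accept=s2; s0-p>s1; s0-q>s1; s1-p>s2; s1-q>s2; s2-p>s0; s2-q>s0

Count input length modulo 3: every symbol advances one step around the cycle s0 → s1 → s2 → s0. Accept at s2.
A 3-state machine:
        p   q  
>  s0   s1  s1 
   s1   s2  s2 
 * s2   s0  s0 
(> = start, * = accepting)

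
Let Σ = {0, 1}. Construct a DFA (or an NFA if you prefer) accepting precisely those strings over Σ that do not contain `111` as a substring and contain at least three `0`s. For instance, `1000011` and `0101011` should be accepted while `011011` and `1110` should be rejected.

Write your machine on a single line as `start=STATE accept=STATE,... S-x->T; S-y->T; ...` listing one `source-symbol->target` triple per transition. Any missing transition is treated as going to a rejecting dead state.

Build one automaton per condition and run them in lockstep. One (4 states) tracks partial matches of the forbidden pattern `111`; the other (5 states) tracks the count of `0`s, saturating at 4. Each combined state is a pair, one component from each; accept when both components accept. Equivalent product states are then merged.
With 13 states:
       0  1 
>  A   B  C 
   B   D  E 
   C   B  F 
   D   G  H 
   E   D  I 
   F   B  J 
 * G   G  K 
   H   G  L 
   I   D  J 
   J   J  J 
 * K   G  M 
   L   G  J 
 * M   G  J 
(> = start, * = accepting)

start=A; accept=G,K,M; A-0->B; A-1->C; B-0->D; B-1->E; C-0->B; C-1->F; D-0->G; D-1->H; E-0->D; E-1->I; F-0->B; F-1->J; G-0->G; G-1->K; H-0->G; H-1->L; I-0->D; I-1->J; J-0->J; J-1->J; K-0->G; K-1->M; L-0->G; L-1->J; M-0->G; M-1->J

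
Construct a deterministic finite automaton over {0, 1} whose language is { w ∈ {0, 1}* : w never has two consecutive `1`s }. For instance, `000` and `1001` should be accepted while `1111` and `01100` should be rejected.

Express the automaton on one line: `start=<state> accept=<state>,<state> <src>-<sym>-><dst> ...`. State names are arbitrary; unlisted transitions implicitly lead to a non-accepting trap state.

Track partial matches of the forbidden pattern `11`. State s2 is a dead state reached once `11` has occurred; every other state accepts. s0 means no part of `11` is currently matched.
A 3-state machine:
        0   1  
>* s0   s0  s1 
 * s1   s0  s2 
   s2   s2  s2 
(> = start, * = accepting)

start=s0 accept=s0,s1 s0-0->s0 s0-1->s1 s1-0->s0 s1-1->s2 s2-0->s2 s2-1->s2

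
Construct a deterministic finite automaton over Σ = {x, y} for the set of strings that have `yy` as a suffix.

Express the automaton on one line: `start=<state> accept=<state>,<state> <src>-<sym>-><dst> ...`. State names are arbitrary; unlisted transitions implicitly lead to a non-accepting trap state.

start=q0 accept=q2 q0-x->q0 q0-y->q1 q1-x->q0 q1-y->q2 q2-x->q0 q2-y->q2

Let each state record the length of the longest suffix of the input read so far that is also a prefix of `yy`. q1 means the last symbol is `y`; q2 means the last 2 symbols are `yy`. Accept only at q2, where the string currently ends in `yy`.
3 states suffice.
        x   y  
>  q0   q0  q1 
   q1   q0  q2 
 * q2   q0  q2 
(> = start, * = accepting)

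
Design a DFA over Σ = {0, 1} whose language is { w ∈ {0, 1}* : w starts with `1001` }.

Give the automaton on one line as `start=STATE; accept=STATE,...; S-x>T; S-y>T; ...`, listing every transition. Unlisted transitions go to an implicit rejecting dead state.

start=s0; accept=s4; s0-0>s5; s0-1>s1; s1-0>s2; s1-1>s5; s2-0>s3; s2-1>s5; s3-0>s5; s3-1>s4; s4-0>s4; s4-1>s4; s5-0>s5; s5-1>s5

Check the first 4 symbols one by one: s0 through s3 record how many have matched `1001` so far; any wrong symbol goes to the dead state s5. After all 4 match we enter the accepting sink s4.
With 6 states:
        0   1  
>  s0   s5  s1 
   s1   s2  s5 
   s2   s3  s5 
   s3   s5  s4 
 * s4   s4  s4 
   s5   s5  s5 
(> = start, * = accepting)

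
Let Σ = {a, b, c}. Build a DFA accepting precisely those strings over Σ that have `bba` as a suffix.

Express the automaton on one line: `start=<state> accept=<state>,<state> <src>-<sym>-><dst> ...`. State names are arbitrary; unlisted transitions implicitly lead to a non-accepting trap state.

Let each state record the length of the longest suffix of the input read so far that is also a prefix of `bba`. q1 means the last symbol is `b`; q2 means the last 2 symbols are `bb`; q3 means the last 3 symbols are `bba`. Accept only at q3, where the string currently ends in `bba`.
4 states suffice.
        a   b   c  
>  q0   q0  q1  q0 
   q1   q0  q2  q0 
   q2   q3  q2  q0 
 * q3   q0  q1  q0 
(> = start, * = accepting)

start=q0 accept=q3 q0-a->q0 q0-b->q1 q0-c->q0 q1-a->q0 q1-b->q2 q1-c->q0 q2-a->q3 q2-b->q2 q2-c->q0 q3-a->q0 q3-b->q1 q3-c->q0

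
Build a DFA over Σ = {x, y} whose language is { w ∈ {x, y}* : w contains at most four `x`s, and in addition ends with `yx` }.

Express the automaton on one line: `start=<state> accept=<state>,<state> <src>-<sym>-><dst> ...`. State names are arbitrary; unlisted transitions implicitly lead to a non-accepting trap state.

Run two small machines in parallel and take their product. One (6 states) tracks the count of `x`s, saturating at 5; the other (3 states) tracks how much of the suffix `yx` has currently been matched. Each combined state is a pair, one component from each; accept when both components accept. After merging equivalent states the machine shrinks.
With 13 states:
          x    y  
>  S0     S1   S2 
   S1     S3   S4 
   S2     S5   S2 
   S3     S6   S7 
   S4     S8   S4 
 * S5     S3   S4 
   S6     S9  S10 
   S7    S11   S7 
 * S8     S6   S7 
   S9     S9   S9 
   S10   S12  S10 
 * S11    S9  S10 
 * S12    S9   S9 
(> = start, * = accepting)

start=S0 accept=S5,S8,S11,S12 S0-x->S1 S0-y->S2 S1-x->S3 S1-y->S4 S2-x->S5 S2-y->S2 S3-x->S6 S3-y->S7 S4-x->S8 S4-y->S4 S5-x->S3 S5-y->S4 S6-x->S9 S6-y->S10 S7-x->S11 S7-y->S7 S8-x->S6 S8-y->S7 S9-x->S9 S9-y->S9 S10-x->S12 S10-y->S10 S11-x->S9 S11-y->S10 S12-x->S9 S12-y->S9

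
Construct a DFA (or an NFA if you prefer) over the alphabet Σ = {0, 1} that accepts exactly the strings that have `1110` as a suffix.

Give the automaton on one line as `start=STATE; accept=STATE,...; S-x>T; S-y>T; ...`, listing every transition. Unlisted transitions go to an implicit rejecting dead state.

Let each state record the length of the longest suffix of the input read so far that is also a prefix of `1110`. q1 means the last symbol is `1`; q2 means the last 2 symbols are `11`; q3 means the last 3 symbols are `111`; q4 means the last 4 symbols are `1110`. Accept only at q4, where the string currently ends in `1110`.
        0   1  
>  q0   q0  q1 
   q1   q0  q2 
   q2   q0  q3 
   q3   q4  q3 
 * q4   q0  q1 
(> = start, * = accepting)

start=q0; accept=q4; q0-0>q0; q0-1>q1; q1-0>q0; q1-1>q2; q2-0>q0; q2-1>q3; q3-0>q4; q3-1>q3; q4-0>q0; q4-1>q1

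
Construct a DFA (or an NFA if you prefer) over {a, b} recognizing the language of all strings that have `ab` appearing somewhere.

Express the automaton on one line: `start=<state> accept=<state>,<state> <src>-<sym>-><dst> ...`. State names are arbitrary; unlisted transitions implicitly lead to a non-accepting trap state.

States s0..s1 record the length of the longest prefix of `ab` that matches the current input suffix. Reaching s2 means `ab` has been seen, and we stay there forever. Accept from s2.
        a   b  
>  s0   s1  s0 
   s1   s1  s2 
 * s2   s2  s2 
(> = start, * = accepting)

start=s0 accept=s2 s0-a->s1 s0-b->s0 s1-a->s1 s1-b->s2 s2-a->s2 s2-b->s2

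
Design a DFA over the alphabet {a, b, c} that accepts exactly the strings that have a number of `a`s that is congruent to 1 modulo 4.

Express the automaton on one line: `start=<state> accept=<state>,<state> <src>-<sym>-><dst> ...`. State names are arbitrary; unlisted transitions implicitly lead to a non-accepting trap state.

Keep the running count of `a`s modulo 4: each `a` advances along the cycle q0 → q1 → q2 → q3 → q0 while other symbols loop. Accept at q1.
A 4-state machine:
        a   b   c  
>  q0   q1  q0  q0 
 * q1   q2  q1  q1 
   q2   q3  q2  q2 
   q3   q0  q3  q3 
(> = start, * = accepting)

start=q0 accept=q1 q0-a->q1 q0-b->q0 q0-c->q0 q1-a->q2 q1-b->q1 q1-c->q1 q2-a->q3 q2-b->q2 q2-c->q2 q3-a->q0 q3-b->q3 q3-c->q3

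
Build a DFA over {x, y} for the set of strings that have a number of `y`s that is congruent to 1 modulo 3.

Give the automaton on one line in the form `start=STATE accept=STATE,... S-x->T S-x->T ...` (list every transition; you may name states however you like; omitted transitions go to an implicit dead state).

start=q0 accept=q1 q0-x->q0 q0-y->q1 q1-x->q1 q1-y->q2 q2-x->q2 q2-y->q0

Keep the running count of `y`s modulo 3: each `y` advances along the cycle q0 → q1 → q2 → q0 while other symbols loop. Accept at q1.
With 3 states:
        x   y  
>  q0   q0  q1 
 * q1   q1  q2 
   q2   q2  q0 
(> = start, * = accepting)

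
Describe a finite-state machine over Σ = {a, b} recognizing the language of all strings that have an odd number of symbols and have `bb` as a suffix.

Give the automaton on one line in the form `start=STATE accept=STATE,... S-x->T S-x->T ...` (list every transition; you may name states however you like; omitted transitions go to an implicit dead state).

Run two small machines in parallel and take their product. One (2 states) tracks the input length modulo 2; the other (3 states) tracks how much of the suffix `bb` has currently been matched. Each combined state is a pair, one component from each; accept when both components accept.
6 states suffice.
        a   b  
>  S0   S1  S2 
   S1   S0  S3 
   S2   S0  S4 
   S3   S1  S5 
   S4   S1  S5 
 * S5   S0  S4 
(> = start, * = accepting)

start=S0 accept=S5 S0-a->S1 S0-b->S2 S1-a->S0 S1-b->S3 S2-a->S0 S2-b->S4 S3-a->S1 S3-b->S5 S4-a->S1 S4-b->S5 S5-a->S0 S5-b->S4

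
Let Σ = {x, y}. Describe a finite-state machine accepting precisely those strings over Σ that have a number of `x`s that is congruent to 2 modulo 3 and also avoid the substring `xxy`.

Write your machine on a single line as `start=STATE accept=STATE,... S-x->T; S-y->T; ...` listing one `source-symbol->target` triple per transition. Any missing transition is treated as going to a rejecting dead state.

Build one automaton per condition and run them in lockstep. The first has 3 states tracking the count of `x`s modulo 3; the second has 4 states tracking partial matches of the forbidden pattern `xxy`. A product state is a pair (one from each), accepting exactly when both do. Minimizing collapses redundant product states.
With 10 states:
        x   y  
>  q0   q1  q0 
   q1   q2  q3 
 * q2   q4  q5 
   q3   q6  q3 
   q4   q7  q5 
   q5   q5  q5 
 * q6   q4  q8 
   q7   q2  q5 
 * q8   q9  q8 
   q9   q7  q0 
(> = start, * = accepting)

start=q0; accept=q2,q6,q8; q0-x->q1; q0-y->q0; q1-x->q2; q1-y->q3; q2-x->q4; q2-y->q5; q3-x->q6; q3-y->q3; q4-x->q7; q4-y->q5; q5-x->q5; q5-y->q5; q6-x->q4; q6-y->q8; q7-x->q2; q7-y->q5; q8-x->q9; q8-y->q8; q9-x->q7; q9-y->q0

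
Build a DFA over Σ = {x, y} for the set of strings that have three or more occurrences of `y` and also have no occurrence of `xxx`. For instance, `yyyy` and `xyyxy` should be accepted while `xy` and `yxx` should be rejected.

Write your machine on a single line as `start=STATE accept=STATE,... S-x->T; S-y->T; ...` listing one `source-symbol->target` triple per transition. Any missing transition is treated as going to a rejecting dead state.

start=q0; accept=q9,q11,q12; q0-x->q1; q0-y->q2; q1-x->q3; q1-y->q2; q2-x->q4; q2-y->q5; q3-x->q6; q3-y->q2; q4-x->q7; q4-y->q5; q5-x->q8; q5-y->q9; q6-x->q6; q6-y->q6; q7-x->q6; q7-y->q5; q8-x->q10; q8-y->q9; q9-x->q11; q9-y->q9; q10-x->q6; q10-y->q9; q11-x->q12; q11-y->q9; q12-x->q6; q12-y->q9

Handle the two conditions separately and then intersect. One (5 states) tracks the count of `y`s, saturating at 4; the other (4 states) tracks partial matches of the forbidden pattern `xxx`. Each combined state is a pair, one component from each; accept when both components accept. After merging equivalent states the machine shrinks.
A 13-state machine:
          x    y  
>  q0     q1   q2 
   q1     q3   q2 
   q2     q4   q5 
   q3     q6   q2 
   q4     q7   q5 
   q5     q8   q9 
   q6     q6   q6 
   q7     q6   q5 
   q8    q10   q9 
 * q9    q11   q9 
   q10    q6   q9 
 * q11   q12   q9 
 * q12    q6   q9 
(> = start, * = accepting)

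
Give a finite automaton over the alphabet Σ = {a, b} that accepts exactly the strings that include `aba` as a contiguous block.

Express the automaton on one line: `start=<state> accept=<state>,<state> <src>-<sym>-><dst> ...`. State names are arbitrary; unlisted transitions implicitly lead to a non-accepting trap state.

start=q0 accept=q3 q0-a->q1 q0-b->q0 q1-a->q1 q1-b->q2 q2-a->q3 q2-b->q0 q3-a->q3 q3-b->q3

Track how much of `aba` has been matched so far: state q0 is no progress, q3 is the absorbing accept state reached once `aba` has occurred. Intermediate states record partial matches; on a mismatch, fall back to the longest reusable overlap.
4 states suffice.
        a   b  
>  q0   q1  q0 
   q1   q1  q2 
   q2   q3  q0 
 * q3   q3  q3 
(> = start, * = accepting)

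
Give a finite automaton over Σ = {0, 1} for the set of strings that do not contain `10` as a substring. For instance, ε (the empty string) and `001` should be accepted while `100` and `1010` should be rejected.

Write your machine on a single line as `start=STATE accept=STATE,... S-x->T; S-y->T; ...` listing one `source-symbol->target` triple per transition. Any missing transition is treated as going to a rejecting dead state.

start=A; accept=A,B; A-0->A; A-1->B; B-0->C; B-1->B; C-0->C; C-1->C

This is the complement of 'contains `10`'. Use the same substring-matching states — A through C holding how much of `10` has just been matched — but flip the accepting set: everything except the trap C accepts.
       0  1 
>* A   A  B 
 * B   C  B 
   C   C  C 
(> = start, * = accepting)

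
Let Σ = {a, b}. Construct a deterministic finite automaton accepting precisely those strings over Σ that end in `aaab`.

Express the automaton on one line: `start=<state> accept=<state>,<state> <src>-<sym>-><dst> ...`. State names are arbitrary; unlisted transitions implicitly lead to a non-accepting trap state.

start=q0 accept=q4 q0-a->q1 q0-b->q0 q1-a->q2 q1-b->q0 q2-a->q3 q2-b->q0 q3-a->q3 q3-b->q4 q4-a->q1 q4-b->q0

Let each state record the length of the longest suffix of the input read so far that is also a prefix of `aaab`. q1 means the last symbol is `a`; q2 means the last 2 symbols are `aa`; q3 means the last 3 symbols are `aaa`; q4 means the last 4 symbols are `aaab`. Accept only at q4, where the string currently ends in `aaab`.
        a   b  
>  q0   q1  q0 
   q1   q2  q0 
   q2   q3  q0 
   q3   q3  q4 
 * q4   q1  q0 
(> = start, * = accepting)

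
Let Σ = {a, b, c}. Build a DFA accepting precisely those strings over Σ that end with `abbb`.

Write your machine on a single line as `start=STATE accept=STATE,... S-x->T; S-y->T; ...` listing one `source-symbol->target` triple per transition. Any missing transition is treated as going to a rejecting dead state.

Remember how much of `abbb` the current input suffix matches. State S0 means no match yet; S1 means the last symbol is `a`; S2 means the last 2 symbols are `ab`; S3 means the last 3 symbols are `abb`; S4 means the last 4 symbols are `abbb`. Only S4 accepts. On a mismatch, fall back to the longest proper suffix that is still a prefix of `abbb`.
5 states suffice.
        a   b   c  
>  S0   S1  S0  S0 
   S1   S1  S2  S0 
   S2   S1  S3  S0 
   S3   S1  S4  S0 
 * S4   S1  S0  S0 
(> = start, * = accepting)

start=S0; accept=S4; S0-a->S1; S0-b->S0; S0-c->S0; S1-a->S1; S1-b->S2; S1-c->S0; S2-a->S1; S2-b->S3; S2-c->S0; S3-a->S1; S3-b->S4; S3-c->S0; S4-a->S1; S4-b->S0; S4-c->S0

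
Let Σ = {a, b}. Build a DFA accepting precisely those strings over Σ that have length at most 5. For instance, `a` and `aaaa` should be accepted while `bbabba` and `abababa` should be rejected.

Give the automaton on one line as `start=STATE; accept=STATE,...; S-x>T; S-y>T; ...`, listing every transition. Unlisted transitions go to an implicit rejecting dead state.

We only need to distinguish lengths 0, 1, …, 5, and '>5'. Chain S0 → S1 → S2 → S3 → S4 → S5 → S6 on every symbol, with S6 looping. Accepting states: {S0, S1, S2, S3, S4, S5}.
7 states suffice.
        a   b  
>* S0   S1  S1 
 * S1   S2  S2 
 * S2   S3  S3 
 * S3   S4  S4 
 * S4   S5  S5 
 * S5   S6  S6 
   S6   S6  S6 
(> = start, * = accepting)

start=S0; accept=S0,S1,S2,S3,S4,S5; S0-a>S1; S0-b>S1; S1-a>S2; S1-b>S2; S2-a>S3; S2-b>S3; S3-a>S4; S3-b>S4; S4-a>S5; S4-b>S5; S5-a>S6; S5-b>S6; S6-a>S6; S6-b>S6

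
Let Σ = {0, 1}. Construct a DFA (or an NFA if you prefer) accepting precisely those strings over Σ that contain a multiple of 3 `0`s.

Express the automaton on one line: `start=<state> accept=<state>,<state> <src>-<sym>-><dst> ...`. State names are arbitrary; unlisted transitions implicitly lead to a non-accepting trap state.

Keep the running count of `0`s modulo 3: each `0` advances along the cycle s0 → s1 → s2 → s0 while other symbols loop. Accept at s0.
3 states suffice.
        0   1  
>* s0   s1  s0 
   s1   s2  s1 
   s2   s0  s2 
(> = start, * = accepting)

start=s0 accept=s0 s0-0->s1 s0-1->s0 s1-0->s2 s1-1->s1 s2-0->s0 s2-1->s2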